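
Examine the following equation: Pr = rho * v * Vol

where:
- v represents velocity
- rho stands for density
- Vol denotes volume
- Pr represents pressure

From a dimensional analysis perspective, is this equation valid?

No

v (velocity) has dimensions [L T^-1].
rho (density) has dimensions [L^-3 M].
Vol (volume) has dimensions [L^3].
Pr (pressure) has dimensions [L^-1 M T^-2].

Left side: [L^-1 M T^-2]
Right side: [L M T^-1]

The two sides have different dimensions, so the equation is NOT dimensionally consistent.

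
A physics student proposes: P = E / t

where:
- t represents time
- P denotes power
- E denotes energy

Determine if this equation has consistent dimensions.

Yes

t (time) has dimensions [T].
P (power) has dimensions [L^2 M T^-3].
E (energy) has dimensions [L^2 M T^-2].

Left side: [L^2 M T^-3]
Right side: [L^2 M T^-3]

Both sides have the same dimensions, so the equation is dimensionally consistent.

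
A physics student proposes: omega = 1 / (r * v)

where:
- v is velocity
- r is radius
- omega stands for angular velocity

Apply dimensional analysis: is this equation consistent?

No

v (velocity) has dimensions [L T^-1].
r (radius) has dimensions [L].
omega (angular velocity) has dimensions [T^-1].

Left side: [T^-1]
Right side: [L^-2 T]

The two sides have different dimensions, so the equation is NOT dimensionally consistent.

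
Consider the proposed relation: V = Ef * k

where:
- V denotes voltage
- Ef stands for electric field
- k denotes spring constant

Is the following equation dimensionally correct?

No

V (voltage) has dimensions [I^-1 L^2 M T^-3].
Ef (electric field) has dimensions [I^-1 L M T^-3].
k (spring constant) has dimensions [M T^-2].

Left side: [I^-1 L^2 M T^-3]
Right side: [I^-1 L M^2 T^-5]

The two sides have different dimensions, so the equation is NOT dimensionally consistent.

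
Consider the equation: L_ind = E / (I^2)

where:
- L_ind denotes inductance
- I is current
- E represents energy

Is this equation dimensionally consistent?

Yes

L_ind (inductance) has dimensions [I^-2 L^2 M T^-2].
I (current) has dimensions [I].
E (energy) has dimensions [L^2 M T^-2].

Left side: [I^-2 L^2 M T^-2]
Right side: [I^-2 L^2 M T^-2]

Both sides have the same dimensions, so the equation is dimensionally consistent.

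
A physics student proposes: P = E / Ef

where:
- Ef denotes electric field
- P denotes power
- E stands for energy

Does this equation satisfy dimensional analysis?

No

Ef (electric field) has dimensions [I^-1 L M T^-3].
P (power) has dimensions [L^2 M T^-3].
E (energy) has dimensions [L^2 M T^-2].

Left side: [L^2 M T^-3]
Right side: [I L T]

The two sides have different dimensions, so the equation is NOT dimensionally consistent.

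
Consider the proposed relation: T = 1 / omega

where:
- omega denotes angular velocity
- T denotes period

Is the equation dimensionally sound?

Yes

omega (angular velocity) has dimensions [T^-1].
T (period) has dimensions [T].

Left side: [T]
Right side: [T]

Both sides have the same dimensions, so the equation is dimensionally consistent.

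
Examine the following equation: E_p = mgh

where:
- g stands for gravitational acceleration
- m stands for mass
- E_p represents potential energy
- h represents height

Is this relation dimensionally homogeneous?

Yes

g (gravitational acceleration) has dimensions [L T^-2].
m (mass) has dimensions [M].
E_p (potential energy) has dimensions [L^2 M T^-2].
h (height) has dimensions [L].

Left side: [L^2 M T^-2]
Right side: [L^2 M T^-2]

Both sides have the same dimensions, so the equation is dimensionally consistent.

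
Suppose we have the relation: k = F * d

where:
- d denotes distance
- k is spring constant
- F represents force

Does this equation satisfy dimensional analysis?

No

d (distance) has dimensions [L].
k (spring constant) has dimensions [M T^-2].
F (force) has dimensions [L M T^-2].

Left side: [M T^-2]
Right side: [L^2 M T^-2]

The two sides have different dimensions, so the equation is NOT dimensionally consistent.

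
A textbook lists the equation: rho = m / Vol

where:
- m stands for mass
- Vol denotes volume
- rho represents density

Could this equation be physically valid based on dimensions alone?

Yes

m (mass) has dimensions [M].
Vol (volume) has dimensions [L^3].
rho (density) has dimensions [L^-3 M].

Left side: [L^-3 M]
Right side: [L^-3 M]

Both sides have the same dimensions, so the equation is dimensionally consistent.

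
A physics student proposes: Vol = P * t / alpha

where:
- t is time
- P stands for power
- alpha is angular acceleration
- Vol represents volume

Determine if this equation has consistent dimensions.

No

t (time) has dimensions [T].
P (power) has dimensions [L^2 M T^-3].
alpha (angular acceleration) has dimensions [T^-2].
Vol (volume) has dimensions [L^3].

Left side: [L^3]
Right side: [L^2 M]

The two sides have different dimensions, so the equation is NOT dimensionally consistent.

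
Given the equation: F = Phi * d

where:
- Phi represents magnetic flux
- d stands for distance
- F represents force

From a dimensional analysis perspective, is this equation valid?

No

Phi (magnetic flux) has dimensions [I^-1 L^2 M T^-2].
d (distance) has dimensions [L].
F (force) has dimensions [L M T^-2].

Left side: [L M T^-2]
Right side: [I^-1 L^3 M T^-2]

The two sides have different dimensions, so the equation is NOT dimensionally consistent.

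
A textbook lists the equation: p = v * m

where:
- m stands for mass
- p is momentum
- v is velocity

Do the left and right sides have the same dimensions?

Yes

m (mass) has dimensions [M].
p (momentum) has dimensions [L M T^-1].
v (velocity) has dimensions [L T^-1].

Left side: [L M T^-1]
Right side: [L M T^-1]

Both sides have the same dimensions, so the equation is dimensionally consistent.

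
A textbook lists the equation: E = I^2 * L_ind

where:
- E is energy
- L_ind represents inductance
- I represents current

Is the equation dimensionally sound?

Yes

E (energy) has dimensions [L^2 M T^-2].
L_ind (inductance) has dimensions [I^-2 L^2 M T^-2].
I (current) has dimensions [I].

Left side: [L^2 M T^-2]
Right side: [L^2 M T^-2]

Both sides have the same dimensions, so the equation is dimensionally consistent.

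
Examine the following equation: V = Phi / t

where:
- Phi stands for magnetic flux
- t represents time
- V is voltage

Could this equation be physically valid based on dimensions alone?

Yes

Phi (magnetic flux) has dimensions [I^-1 L^2 M T^-2].
t (time) has dimensions [T].
V (voltage) has dimensions [I^-1 L^2 M T^-3].

Left side: [I^-1 L^2 M T^-3]
Right side: [I^-1 L^2 M T^-3]

Both sides have the same dimensions, so the equation is dimensionally consistent.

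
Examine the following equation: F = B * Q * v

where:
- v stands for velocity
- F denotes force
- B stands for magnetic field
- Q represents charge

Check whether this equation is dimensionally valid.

Yes

v (velocity) has dimensions [L T^-1].
F (force) has dimensions [L M T^-2].
B (magnetic field) has dimensions [I^-1 M T^-2].
Q (charge) has dimensions [I T].

Left side: [L M T^-2]
Right side: [L M T^-2]

Both sides have the same dimensions, so the equation is dimensionally consistent.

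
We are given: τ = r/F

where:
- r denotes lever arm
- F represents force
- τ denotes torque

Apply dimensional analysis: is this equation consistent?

No

r (lever arm) has dimensions [L].
F (force) has dimensions [L M T^-2].
τ (torque) has dimensions [L^2 M T^-2].

Left side: [L^2 M T^-2]
Right side: [M^-1 T^2]

The two sides have different dimensions, so the equation is NOT dimensionally consistent.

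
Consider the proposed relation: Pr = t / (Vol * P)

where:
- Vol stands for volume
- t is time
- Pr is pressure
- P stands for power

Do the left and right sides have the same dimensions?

No

Vol (volume) has dimensions [L^3].
t (time) has dimensions [T].
Pr (pressure) has dimensions [L^-1 M T^-2].
P (power) has dimensions [L^2 M T^-3].

Left side: [L^-1 M T^-2]
Right side: [L^-5 M^-1 T^4]

The two sides have different dimensions, so the equation is NOT dimensionally consistent.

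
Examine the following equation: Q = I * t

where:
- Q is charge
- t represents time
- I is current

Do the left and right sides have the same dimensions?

Yes

Q (charge) has dimensions [I T].
t (time) has dimensions [T].
I (current) has dimensions [I].

Left side: [I T]
Right side: [I T]

Both sides have the same dimensions, so the equation is dimensionally consistent.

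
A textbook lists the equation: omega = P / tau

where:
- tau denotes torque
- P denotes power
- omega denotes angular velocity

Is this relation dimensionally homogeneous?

Yes

tau (torque) has dimensions [L^2 M T^-2].
P (power) has dimensions [L^2 M T^-3].
omega (angular velocity) has dimensions [T^-1].

Left side: [T^-1]
Right side: [T^-1]

Both sides have the same dimensions, so the equation is dimensionally consistent.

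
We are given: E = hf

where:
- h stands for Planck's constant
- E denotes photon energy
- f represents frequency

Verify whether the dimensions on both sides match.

Yes

h (Planck's constant) has dimensions [L^2 M T^-1].
E (photon energy) has dimensions [L^2 M T^-2].
f (frequency) has dimensions [T^-1].

Left side: [L^2 M T^-2]
Right side: [L^2 M T^-2]

Both sides have the same dimensions, so the equation is dimensionally consistent.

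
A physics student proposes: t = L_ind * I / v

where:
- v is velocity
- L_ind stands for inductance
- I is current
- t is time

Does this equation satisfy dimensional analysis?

No

v (velocity) has dimensions [L T^-1].
L_ind (inductance) has dimensions [I^-2 L^2 M T^-2].
I (current) has dimensions [I].
t (time) has dimensions [T].

Left side: [T]
Right side: [I^-1 L M T^-1]

The two sides have different dimensions, so the equation is NOT dimensionally consistent.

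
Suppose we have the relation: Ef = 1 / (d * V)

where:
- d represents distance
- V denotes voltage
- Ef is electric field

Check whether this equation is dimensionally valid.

No

d (distance) has dimensions [L].
V (voltage) has dimensions [I^-1 L^2 M T^-3].
Ef (electric field) has dimensions [I^-1 L M T^-3].

Left side: [I^-1 L M T^-3]
Right side: [I L^-3 M^-1 T^3]

The two sides have different dimensions, so the equation is NOT dimensionally consistent.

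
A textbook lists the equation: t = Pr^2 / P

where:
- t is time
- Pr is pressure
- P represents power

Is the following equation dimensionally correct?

No

t (time) has dimensions [T].
Pr (pressure) has dimensions [L^-1 M T^-2].
P (power) has dimensions [L^2 M T^-3].

Left side: [T]
Right side: [L^-4 M T^-1]

The two sides have different dimensions, so the equation is NOT dimensionally consistent.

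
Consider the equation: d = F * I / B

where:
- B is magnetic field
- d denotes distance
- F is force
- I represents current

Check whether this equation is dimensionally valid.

No

B (magnetic field) has dimensions [I^-1 M T^-2].
d (distance) has dimensions [L].
F (force) has dimensions [L M T^-2].
I (current) has dimensions [I].

Left side: [L]
Right side: [I^2 L]

The two sides have different dimensions, so the equation is NOT dimensionally consistent.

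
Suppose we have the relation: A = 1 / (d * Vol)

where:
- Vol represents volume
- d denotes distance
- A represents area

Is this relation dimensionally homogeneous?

No

Vol (volume) has dimensions [L^3].
d (distance) has dimensions [L].
A (area) has dimensions [L^2].

Left side: [L^2]
Right side: [L^-4]

The two sides have different dimensions, so the equation is NOT dimensionally consistent.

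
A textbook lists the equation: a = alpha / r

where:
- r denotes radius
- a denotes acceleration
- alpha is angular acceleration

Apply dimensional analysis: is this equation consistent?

No

r (radius) has dimensions [L].
a (acceleration) has dimensions [L T^-2].
alpha (angular acceleration) has dimensions [T^-2].

Left side: [L T^-2]
Right side: [L^-1 T^-2]

The two sides have different dimensions, so the equation is NOT dimensionally consistent.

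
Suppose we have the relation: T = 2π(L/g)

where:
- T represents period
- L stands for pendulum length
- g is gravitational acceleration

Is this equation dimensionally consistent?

No

T (period) has dimensions [T].
L (pendulum length) has dimensions [L].
g (gravitational acceleration) has dimensions [L T^-2].

Left side: [T]
Right side: [T^2]

The two sides have different dimensions, so the equation is NOT dimensionally consistent.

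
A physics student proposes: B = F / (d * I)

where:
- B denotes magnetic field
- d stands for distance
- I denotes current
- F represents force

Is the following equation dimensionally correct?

Yes

B (magnetic field) has dimensions [I^-1 M T^-2].
d (distance) has dimensions [L].
I (current) has dimensions [I].
F (force) has dimensions [L M T^-2].

Left side: [I^-1 M T^-2]
Right side: [I^-1 M T^-2]

Both sides have the same dimensions, so the equation is dimensionally consistent.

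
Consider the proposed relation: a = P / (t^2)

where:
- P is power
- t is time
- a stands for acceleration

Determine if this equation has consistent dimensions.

No

P (power) has dimensions [L^2 M T^-3].
t (time) has dimensions [T].
a (acceleration) has dimensions [L T^-2].

Left side: [L T^-2]
Right side: [L^2 M T^-5]

The two sides have different dimensions, so the equation is NOT dimensionally consistent.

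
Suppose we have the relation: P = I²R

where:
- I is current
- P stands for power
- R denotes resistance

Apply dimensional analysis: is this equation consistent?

Yes

I (current) has dimensions [I].
P (power) has dimensions [L^2 M T^-3].
R (resistance) has dimensions [I^-2 L^2 M T^-3].

Left side: [L^2 M T^-3]
Right side: [L^2 M T^-3]

Both sides have the same dimensions, so the equation is dimensionally consistent.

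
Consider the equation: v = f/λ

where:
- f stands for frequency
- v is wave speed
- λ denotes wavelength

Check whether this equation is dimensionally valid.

No

f (frequency) has dimensions [T^-1].
v (wave speed) has dimensions [L T^-1].
λ (wavelength) has dimensions [L].

Left side: [L T^-1]
Right side: [L^-1 T^-1]

The two sides have different dimensions, so the equation is NOT dimensionally consistent.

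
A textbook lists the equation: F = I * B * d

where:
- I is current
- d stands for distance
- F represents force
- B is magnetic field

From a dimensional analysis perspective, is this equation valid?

Yes

I (current) has dimensions [I].
d (distance) has dimensions [L].
F (force) has dimensions [L M T^-2].
B (magnetic field) has dimensions [I^-1 M T^-2].

Left side: [L M T^-2]
Right side: [L M T^-2]

Both sides have the same dimensions, so the equation is dimensionally consistent.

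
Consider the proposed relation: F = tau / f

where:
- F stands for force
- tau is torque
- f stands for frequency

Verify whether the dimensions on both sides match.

No

F (force) has dimensions [L M T^-2].
tau (torque) has dimensions [L^2 M T^-2].
f (frequency) has dimensions [T^-1].

Left side: [L M T^-2]
Right side: [L^2 M T^-1]

The two sides have different dimensions, so the equation is NOT dimensionally consistent.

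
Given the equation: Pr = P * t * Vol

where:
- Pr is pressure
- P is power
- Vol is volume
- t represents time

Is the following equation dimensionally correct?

No

Pr (pressure) has dimensions [L^-1 M T^-2].
P (power) has dimensions [L^2 M T^-3].
Vol (volume) has dimensions [L^3].
t (time) has dimensions [T].

Left side: [L^-1 M T^-2]
Right side: [L^5 M T^-2]

The two sides have different dimensions, so the equation is NOT dimensionally consistent.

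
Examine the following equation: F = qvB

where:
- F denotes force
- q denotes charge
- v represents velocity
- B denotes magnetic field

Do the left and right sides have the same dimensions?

Yes

F (force) has dimensions [L M T^-2].
q (charge) has dimensions [I T].
v (velocity) has dimensions [L T^-1].
B (magnetic field) has dimensions [I^-1 M T^-2].

Left side: [L M T^-2]
Right side: [L M T^-2]

Both sides have the same dimensions, so the equation is dimensionally consistent.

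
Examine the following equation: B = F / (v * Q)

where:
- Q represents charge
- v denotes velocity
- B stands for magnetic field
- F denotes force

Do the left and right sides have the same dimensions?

Yes

Q (charge) has dimensions [I T].
v (velocity) has dimensions [L T^-1].
B (magnetic field) has dimensions [I^-1 M T^-2].
F (force) has dimensions [L M T^-2].

Left side: [I^-1 M T^-2]
Right side: [I^-1 M T^-2]

Both sides have the same dimensions, so the equation is dimensionally consistent.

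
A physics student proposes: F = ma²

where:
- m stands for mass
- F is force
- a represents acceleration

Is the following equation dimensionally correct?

No

m (mass) has dimensions [M].
F (force) has dimensions [L M T^-2].
a (acceleration) has dimensions [L T^-2].

Left side: [L M T^-2]
Right side: [L^2 M T^-4]

The two sides have different dimensions, so the equation is NOT dimensionally consistent.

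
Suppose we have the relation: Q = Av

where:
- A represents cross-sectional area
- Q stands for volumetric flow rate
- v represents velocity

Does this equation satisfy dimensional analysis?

Yes

A (cross-sectional area) has dimensions [L^2].
Q (volumetric flow rate) has dimensions [L^3 T^-1].
v (velocity) has dimensions [L T^-1].

Left side: [L^3 T^-1]
Right side: [L^3 T^-1]

Both sides have the same dimensions, so the equation is dimensionally consistent.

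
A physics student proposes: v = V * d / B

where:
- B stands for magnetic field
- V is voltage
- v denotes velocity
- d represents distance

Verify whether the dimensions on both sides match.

No

B (magnetic field) has dimensions [I^-1 M T^-2].
V (voltage) has dimensions [I^-1 L^2 M T^-3].
v (velocity) has dimensions [L T^-1].
d (distance) has dimensions [L].

Left side: [L T^-1]
Right side: [L^3 T^-1]

The two sides have different dimensions, so the equation is NOT dimensionally consistent.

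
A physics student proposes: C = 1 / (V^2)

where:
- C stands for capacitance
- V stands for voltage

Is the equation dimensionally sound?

No

C (capacitance) has dimensions [I^2 L^-2 M^-1 T^4].
V (voltage) has dimensions [I^-1 L^2 M T^-3].

Left side: [I^2 L^-2 M^-1 T^4]
Right side: [I^2 L^-4 M^-2 T^6]

The two sides have different dimensions, so the equation is NOT dimensionally consistent.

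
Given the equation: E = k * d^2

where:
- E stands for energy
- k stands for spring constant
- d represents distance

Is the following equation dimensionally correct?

Yes

E (energy) has dimensions [L^2 M T^-2].
k (spring constant) has dimensions [M T^-2].
d (distance) has dimensions [L].

Left side: [L^2 M T^-2]
Right side: [L^2 M T^-2]

Both sides have the same dimensions, so the equation is dimensionally consistent.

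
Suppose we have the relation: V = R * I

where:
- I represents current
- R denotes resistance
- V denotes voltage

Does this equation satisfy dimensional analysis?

Yes

I (current) has dimensions [I].
R (resistance) has dimensions [I^-2 L^2 M T^-3].
V (voltage) has dimensions [I^-1 L^2 M T^-3].

Left side: [I^-1 L^2 M T^-3]
Right side: [I^-1 L^2 M T^-3]

Both sides have the same dimensions, so the equation is dimensionally consistent.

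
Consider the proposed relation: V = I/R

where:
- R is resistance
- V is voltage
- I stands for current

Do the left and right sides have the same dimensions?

No

R (resistance) has dimensions [I^-2 L^2 M T^-3].
V (voltage) has dimensions [I^-1 L^2 M T^-3].
I (current) has dimensions [I].

Left side: [I^-1 L^2 M T^-3]
Right side: [I^3 L^-2 M^-1 T^3]

The two sides have different dimensions, so the equation is NOT dimensionally consistent.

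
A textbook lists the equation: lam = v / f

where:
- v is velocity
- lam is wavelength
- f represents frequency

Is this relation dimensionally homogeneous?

Yes

v (velocity) has dimensions [L T^-1].
lam (wavelength) has dimensions [L].
f (frequency) has dimensions [T^-1].

Left side: [L]
Right side: [L]

Both sides have the same dimensions, so the equation is dimensionally consistent.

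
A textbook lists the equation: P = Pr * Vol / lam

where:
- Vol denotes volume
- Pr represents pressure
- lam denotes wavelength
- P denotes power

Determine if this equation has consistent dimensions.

No

Vol (volume) has dimensions [L^3].
Pr (pressure) has dimensions [L^-1 M T^-2].
lam (wavelength) has dimensions [L].
P (power) has dimensions [L^2 M T^-3].

Left side: [L^2 M T^-3]
Right side: [L M T^-2]

The two sides have different dimensions, so the equation is NOT dimensionally consistent.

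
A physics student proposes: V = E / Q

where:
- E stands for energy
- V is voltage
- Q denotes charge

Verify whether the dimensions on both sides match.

Yes

E (energy) has dimensions [L^2 M T^-2].
V (voltage) has dimensions [I^-1 L^2 M T^-3].
Q (charge) has dimensions [I T].

Left side: [I^-1 L^2 M T^-3]
Right side: [I^-1 L^2 M T^-3]

Both sides have the same dimensions, so the equation is dimensionally consistent.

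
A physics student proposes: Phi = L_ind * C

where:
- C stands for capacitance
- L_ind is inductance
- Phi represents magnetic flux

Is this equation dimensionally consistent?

No

C (capacitance) has dimensions [I^2 L^-2 M^-1 T^4].
L_ind (inductance) has dimensions [I^-2 L^2 M T^-2].
Phi (magnetic flux) has dimensions [I^-1 L^2 M T^-2].

Left side: [I^-1 L^2 M T^-2]
Right side: [T^2]

The two sides have different dimensions, so the equation is NOT dimensionally consistent.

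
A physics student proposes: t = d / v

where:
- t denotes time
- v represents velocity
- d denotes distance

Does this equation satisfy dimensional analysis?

Yes

t (time) has dimensions [T].
v (velocity) has dimensions [L T^-1].
d (distance) has dimensions [L].

Left side: [T]
Right side: [T]

Both sides have the same dimensions, so the equation is dimensionally consistent.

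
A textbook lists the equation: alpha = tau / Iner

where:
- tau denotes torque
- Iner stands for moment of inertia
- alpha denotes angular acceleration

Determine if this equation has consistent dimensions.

Yes

tau (torque) has dimensions [L^2 M T^-2].
Iner (moment of inertia) has dimensions [L^2 M].
alpha (angular acceleration) has dimensions [T^-2].

Left side: [T^-2]
Right side: [T^-2]

Both sides have the same dimensions, so the equation is dimensionally consistent.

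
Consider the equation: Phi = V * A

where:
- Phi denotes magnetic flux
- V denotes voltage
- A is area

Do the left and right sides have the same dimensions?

No

Phi (magnetic flux) has dimensions [I^-1 L^2 M T^-2].
V (voltage) has dimensions [I^-1 L^2 M T^-3].
A (area) has dimensions [L^2].

Left side: [I^-1 L^2 M T^-2]
Right side: [I^-1 L^4 M T^-3]

The two sides have different dimensions, so the equation is NOT dimensionally consistent.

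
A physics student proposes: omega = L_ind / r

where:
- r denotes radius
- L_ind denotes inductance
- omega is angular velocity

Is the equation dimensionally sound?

No

r (radius) has dimensions [L].
L_ind (inductance) has dimensions [I^-2 L^2 M T^-2].
omega (angular velocity) has dimensions [T^-1].

Left side: [T^-1]
Right side: [I^-2 L M T^-2]

The two sides have different dimensions, so the equation is NOT dimensionally consistent.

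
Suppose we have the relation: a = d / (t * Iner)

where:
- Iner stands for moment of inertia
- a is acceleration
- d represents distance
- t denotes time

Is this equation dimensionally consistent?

No

Iner (moment of inertia) has dimensions [L^2 M].
a (acceleration) has dimensions [L T^-2].
d (distance) has dimensions [L].
t (time) has dimensions [T].

Left side: [L T^-2]
Right side: [L^-1 M^-1 T^-1]

The two sides have different dimensions, so the equation is NOT dimensionally consistent.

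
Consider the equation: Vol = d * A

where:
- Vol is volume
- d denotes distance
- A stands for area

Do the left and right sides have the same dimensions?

Yes

Vol (volume) has dimensions [L^3].
d (distance) has dimensions [L].
A (area) has dimensions [L^2].

Left side: [L^3]
Right side: [L^3]

Both sides have the same dimensions, so the equation is dimensionally consistent.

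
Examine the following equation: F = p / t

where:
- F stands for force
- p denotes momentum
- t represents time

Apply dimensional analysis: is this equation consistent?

Yes

F (force) has dimensions [L M T^-2].
p (momentum) has dimensions [L M T^-1].
t (time) has dimensions [T].

Left side: [L M T^-2]
Right side: [L M T^-2]

Both sides have the same dimensions, so the equation is dimensionally consistent.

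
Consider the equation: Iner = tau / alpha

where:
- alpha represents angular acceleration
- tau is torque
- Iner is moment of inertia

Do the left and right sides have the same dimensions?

Yes

alpha (angular acceleration) has dimensions [T^-2].
tau (torque) has dimensions [L^2 M T^-2].
Iner (moment of inertia) has dimensions [L^2 M].

Left side: [L^2 M]
Right side: [L^2 M]

Both sides have the same dimensions, so the equation is dimensionally consistent.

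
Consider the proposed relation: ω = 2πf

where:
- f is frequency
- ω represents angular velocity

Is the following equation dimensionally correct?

Yes

f (frequency) has dimensions [T^-1].
ω (angular velocity) has dimensions [T^-1].

Left side: [T^-1]
Right side: [T^-1]

Both sides have the same dimensions, so the equation is dimensionally consistent.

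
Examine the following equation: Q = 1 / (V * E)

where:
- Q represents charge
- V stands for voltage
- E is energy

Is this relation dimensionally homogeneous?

No

Q (charge) has dimensions [I T].
V (voltage) has dimensions [I^-1 L^2 M T^-3].
E (energy) has dimensions [L^2 M T^-2].

Left side: [I T]
Right side: [I L^-4 M^-2 T^5]

The two sides have different dimensions, so the equation is NOT dimensionally consistent.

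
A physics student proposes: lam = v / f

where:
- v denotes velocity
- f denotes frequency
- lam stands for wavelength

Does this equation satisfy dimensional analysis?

Yes

v (velocity) has dimensions [L T^-1].
f (frequency) has dimensions [T^-1].
lam (wavelength) has dimensions [L].

Left side: [L]
Right side: [L]

Both sides have the same dimensions, so the equation is dimensionally consistent.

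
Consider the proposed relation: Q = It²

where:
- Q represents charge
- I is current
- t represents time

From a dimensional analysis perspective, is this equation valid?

No

Q (charge) has dimensions [I T].
I (current) has dimensions [I].
t (time) has dimensions [T].

Left side: [I T]
Right side: [I T^2]

The two sides have different dimensions, so the equation is NOT dimensionally consistent.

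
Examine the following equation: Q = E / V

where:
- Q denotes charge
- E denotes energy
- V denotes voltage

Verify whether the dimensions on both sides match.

Yes

Q (charge) has dimensions [I T].
E (energy) has dimensions [L^2 M T^-2].
V (voltage) has dimensions [I^-1 L^2 M T^-3].

Left side: [I T]
Right side: [I T]

Both sides have the same dimensions, so the equation is dimensionally consistent.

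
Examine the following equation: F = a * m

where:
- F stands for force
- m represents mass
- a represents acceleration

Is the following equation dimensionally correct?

Yes

F (force) has dimensions [L M T^-2].
m (mass) has dimensions [M].
a (acceleration) has dimensions [L T^-2].

Left side: [L M T^-2]
Right side: [L M T^-2]

Both sides have the same dimensions, so the equation is dimensionally consistent.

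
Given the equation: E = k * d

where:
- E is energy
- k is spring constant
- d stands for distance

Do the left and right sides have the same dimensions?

No

E (energy) has dimensions [L^2 M T^-2].
k (spring constant) has dimensions [M T^-2].
d (distance) has dimensions [L].

Left side: [L^2 M T^-2]
Right side: [L M T^-2]

The two sides have different dimensions, so the equation is NOT dimensionally consistent.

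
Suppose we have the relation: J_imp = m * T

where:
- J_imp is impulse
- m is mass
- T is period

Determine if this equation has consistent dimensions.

No

J_imp (impulse) has dimensions [L M T^-1].
m (mass) has dimensions [M].
T (period) has dimensions [T].

Left side: [L M T^-1]
Right side: [M T]

The two sides have different dimensions, so the equation is NOT dimensionally consistent.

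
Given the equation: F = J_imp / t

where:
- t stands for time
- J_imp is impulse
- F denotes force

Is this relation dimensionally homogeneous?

Yes

t (time) has dimensions [T].
J_imp (impulse) has dimensions [L M T^-1].
F (force) has dimensions [L M T^-2].

Left side: [L M T^-2]
Right side: [L M T^-2]

Both sides have the same dimensions, so the equation is dimensionally consistent.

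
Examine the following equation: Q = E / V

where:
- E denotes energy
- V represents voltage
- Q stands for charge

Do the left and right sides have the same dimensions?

Yes

E (energy) has dimensions [L^2 M T^-2].
V (voltage) has dimensions [I^-1 L^2 M T^-3].
Q (charge) has dimensions [I T].

Left side: [I T]
Right side: [I T]

Both sides have the same dimensions, so the equation is dimensionally consistent.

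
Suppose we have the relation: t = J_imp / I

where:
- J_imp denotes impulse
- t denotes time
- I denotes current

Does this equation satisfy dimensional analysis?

No

J_imp (impulse) has dimensions [L M T^-1].
t (time) has dimensions [T].
I (current) has dimensions [I].

Left side: [T]
Right side: [I^-1 L M T^-1]

The two sides have different dimensions, so the equation is NOT dimensionally consistent.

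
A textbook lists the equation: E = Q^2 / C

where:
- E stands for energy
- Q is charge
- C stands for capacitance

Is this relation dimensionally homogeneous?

Yes

E (energy) has dimensions [L^2 M T^-2].
Q (charge) has dimensions [I T].
C (capacitance) has dimensions [I^2 L^-2 M^-1 T^4].

Left side: [L^2 M T^-2]
Right side: [L^2 M T^-2]

Both sides have the same dimensions, so the equation is dimensionally consistent.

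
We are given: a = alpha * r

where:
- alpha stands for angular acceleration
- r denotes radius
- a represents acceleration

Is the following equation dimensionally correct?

Yes

alpha (angular acceleration) has dimensions [T^-2].
r (radius) has dimensions [L].
a (acceleration) has dimensions [L T^-2].

Left side: [L T^-2]
Right side: [L T^-2]

Both sides have the same dimensions, so the equation is dimensionally consistent.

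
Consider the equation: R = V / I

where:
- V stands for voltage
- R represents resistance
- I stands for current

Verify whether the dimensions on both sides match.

Yes

V (voltage) has dimensions [I^-1 L^2 M T^-3].
R (resistance) has dimensions [I^-2 L^2 M T^-3].
I (current) has dimensions [I].

Left side: [I^-2 L^2 M T^-3]
Right side: [I^-2 L^2 M T^-3]

Both sides have the same dimensions, so the equation is dimensionally consistent.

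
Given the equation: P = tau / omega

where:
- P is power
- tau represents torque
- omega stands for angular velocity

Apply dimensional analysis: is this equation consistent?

No

P (power) has dimensions [L^2 M T^-3].
tau (torque) has dimensions [L^2 M T^-2].
omega (angular velocity) has dimensions [T^-1].

Left side: [L^2 M T^-3]
Right side: [L^2 M T^-1]

The two sides have different dimensions, so the equation is NOT dimensionally consistent.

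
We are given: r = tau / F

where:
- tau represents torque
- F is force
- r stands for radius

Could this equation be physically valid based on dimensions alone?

Yes

tau (torque) has dimensions [L^2 M T^-2].
F (force) has dimensions [L M T^-2].
r (radius) has dimensions [L].

Left side: [L]
Right side: [L]

Both sides have the same dimensions, so the equation is dimensionally consistent.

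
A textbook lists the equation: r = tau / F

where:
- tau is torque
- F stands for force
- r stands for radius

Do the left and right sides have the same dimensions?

Yes

tau (torque) has dimensions [L^2 M T^-2].
F (force) has dimensions [L M T^-2].
r (radius) has dimensions [L].

Left side: [L]
Right side: [L]

Both sides have the same dimensions, so the equation is dimensionally consistent.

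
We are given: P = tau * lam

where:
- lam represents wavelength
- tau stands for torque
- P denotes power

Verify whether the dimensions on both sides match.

No

lam (wavelength) has dimensions [L].
tau (torque) has dimensions [L^2 M T^-2].
P (power) has dimensions [L^2 M T^-3].

Left side: [L^2 M T^-3]
Right side: [L^3 M T^-2]

The two sides have different dimensions, so the equation is NOT dimensionally consistent.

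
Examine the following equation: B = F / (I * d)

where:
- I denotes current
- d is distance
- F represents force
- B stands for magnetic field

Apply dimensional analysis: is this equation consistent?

Yes

I (current) has dimensions [I].
d (distance) has dimensions [L].
F (force) has dimensions [L M T^-2].
B (magnetic field) has dimensions [I^-1 M T^-2].

Left side: [I^-1 M T^-2]
Right side: [I^-1 M T^-2]

Both sides have the same dimensions, so the equation is dimensionally consistent.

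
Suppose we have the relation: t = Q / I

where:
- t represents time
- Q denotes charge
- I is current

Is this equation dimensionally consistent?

Yes

t (time) has dimensions [T].
Q (charge) has dimensions [I T].
I (current) has dimensions [I].

Left side: [T]
Right side: [T]

Both sides have the same dimensions, so the equation is dimensionally consistent.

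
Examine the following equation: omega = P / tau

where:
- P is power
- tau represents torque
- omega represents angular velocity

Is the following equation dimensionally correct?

Yes

P (power) has dimensions [L^2 M T^-3].
tau (torque) has dimensions [L^2 M T^-2].
omega (angular velocity) has dimensions [T^-1].

Left side: [T^-1]
Right side: [T^-1]

Both sides have the same dimensions, so the equation is dimensionally consistent.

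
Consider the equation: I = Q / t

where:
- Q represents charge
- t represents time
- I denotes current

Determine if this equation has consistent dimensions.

Yes

Q (charge) has dimensions [I T].
t (time) has dimensions [T].
I (current) has dimensions [I].

Left side: [I]
Right side: [I]

Both sides have the same dimensions, so the equation is dimensionally consistent.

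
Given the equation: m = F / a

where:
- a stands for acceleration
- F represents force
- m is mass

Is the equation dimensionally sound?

Yes

a (acceleration) has dimensions [L T^-2].
F (force) has dimensions [L M T^-2].
m (mass) has dimensions [M].

Left side: [M]
Right side: [M]

Both sides have the same dimensions, so the equation is dimensionally consistent.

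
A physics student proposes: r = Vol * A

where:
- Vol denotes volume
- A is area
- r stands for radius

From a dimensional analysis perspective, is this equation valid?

No

Vol (volume) has dimensions [L^3].
A (area) has dimensions [L^2].
r (radius) has dimensions [L].

Left side: [L]
Right side: [L^5]

The two sides have different dimensions, so the equation is NOT dimensionally consistent.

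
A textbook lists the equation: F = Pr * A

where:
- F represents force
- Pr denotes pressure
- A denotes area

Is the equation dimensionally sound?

Yes

F (force) has dimensions [L M T^-2].
Pr (pressure) has dimensions [L^-1 M T^-2].
A (area) has dimensions [L^2].

Left side: [L M T^-2]
Right side: [L M T^-2]

Both sides have the same dimensions, so the equation is dimensionally consistent.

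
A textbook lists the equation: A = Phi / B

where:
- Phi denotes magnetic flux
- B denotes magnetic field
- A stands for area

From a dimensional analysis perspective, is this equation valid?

Yes

Phi (magnetic flux) has dimensions [I^-1 L^2 M T^-2].
B (magnetic field) has dimensions [I^-1 M T^-2].
A (area) has dimensions [L^2].

Left side: [L^2]
Right side: [L^2]

Both sides have the same dimensions, so the equation is dimensionally consistent.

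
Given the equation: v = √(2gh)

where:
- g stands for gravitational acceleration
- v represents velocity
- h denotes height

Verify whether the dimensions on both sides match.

Yes

g (gravitational acceleration) has dimensions [L T^-2].
v (velocity) has dimensions [L T^-1].
h (height) has dimensions [L].

Left side: [L T^-1]
Right side: [L T^-1]

Both sides have the same dimensions, so the equation is dimensionally consistent.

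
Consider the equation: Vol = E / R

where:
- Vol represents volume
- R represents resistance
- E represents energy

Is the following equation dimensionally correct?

No

Vol (volume) has dimensions [L^3].
R (resistance) has dimensions [I^-2 L^2 M T^-3].
E (energy) has dimensions [L^2 M T^-2].

Left side: [L^3]
Right side: [I^2 T]

The two sides have different dimensions, so the equation is NOT dimensionally consistent.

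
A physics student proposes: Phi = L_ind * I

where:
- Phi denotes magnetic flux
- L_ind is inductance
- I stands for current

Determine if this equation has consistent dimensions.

Yes

Phi (magnetic flux) has dimensions [I^-1 L^2 M T^-2].
L_ind (inductance) has dimensions [I^-2 L^2 M T^-2].
I (current) has dimensions [I].

Left side: [I^-1 L^2 M T^-2]
Right side: [I^-1 L^2 M T^-2]

Both sides have the same dimensions, so the equation is dimensionally consistent.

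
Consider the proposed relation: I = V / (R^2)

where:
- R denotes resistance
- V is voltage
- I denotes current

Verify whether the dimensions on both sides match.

No

R (resistance) has dimensions [I^-2 L^2 M T^-3].
V (voltage) has dimensions [I^-1 L^2 M T^-3].
I (current) has dimensions [I].

Left side: [I]
Right side: [I^3 L^-2 M^-1 T^3]

The two sides have different dimensions, so the equation is NOT dimensionally consistent.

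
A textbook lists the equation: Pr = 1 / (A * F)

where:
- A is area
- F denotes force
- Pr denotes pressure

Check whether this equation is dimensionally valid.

No

A (area) has dimensions [L^2].
F (force) has dimensions [L M T^-2].
Pr (pressure) has dimensions [L^-1 M T^-2].

Left side: [L^-1 M T^-2]
Right side: [L^-3 M^-1 T^2]

The two sides have different dimensions, so the equation is NOT dimensionally consistent.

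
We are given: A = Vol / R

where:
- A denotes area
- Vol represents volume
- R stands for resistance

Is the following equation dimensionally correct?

No

A (area) has dimensions [L^2].
Vol (volume) has dimensions [L^3].
R (resistance) has dimensions [I^-2 L^2 M T^-3].

Left side: [L^2]
Right side: [I^2 L M^-1 T^3]

The two sides have different dimensions, so the equation is NOT dimensionally consistent.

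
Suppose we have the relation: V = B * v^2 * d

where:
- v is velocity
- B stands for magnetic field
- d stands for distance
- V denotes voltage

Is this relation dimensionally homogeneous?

No

v (velocity) has dimensions [L T^-1].
B (magnetic field) has dimensions [I^-1 M T^-2].
d (distance) has dimensions [L].
V (voltage) has dimensions [I^-1 L^2 M T^-3].

Left side: [I^-1 L^2 M T^-3]
Right side: [I^-1 L^3 M T^-4]

The two sides have different dimensions, so the equation is NOT dimensionally consistent.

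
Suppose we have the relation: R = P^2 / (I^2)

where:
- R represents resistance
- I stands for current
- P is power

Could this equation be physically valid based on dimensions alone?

No

R (resistance) has dimensions [I^-2 L^2 M T^-3].
I (current) has dimensions [I].
P (power) has dimensions [L^2 M T^-3].

Left side: [I^-2 L^2 M T^-3]
Right side: [I^-2 L^4 M^2 T^-6]

The two sides have different dimensions, so the equation is NOT dimensionally consistent.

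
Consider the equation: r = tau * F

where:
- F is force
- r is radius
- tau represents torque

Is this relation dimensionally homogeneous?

No

F (force) has dimensions [L M T^-2].
r (radius) has dimensions [L].
tau (torque) has dimensions [L^2 M T^-2].

Left side: [L]
Right side: [L^3 M^2 T^-4]

The two sides have different dimensions, so the equation is NOT dimensionally consistent.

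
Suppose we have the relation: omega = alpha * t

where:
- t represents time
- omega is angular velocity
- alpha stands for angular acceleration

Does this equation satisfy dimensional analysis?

Yes

t (time) has dimensions [T].
omega (angular velocity) has dimensions [T^-1].
alpha (angular acceleration) has dimensions [T^-2].

Left side: [T^-1]
Right side: [T^-1]

Both sides have the same dimensions, so the equation is dimensionally consistent.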